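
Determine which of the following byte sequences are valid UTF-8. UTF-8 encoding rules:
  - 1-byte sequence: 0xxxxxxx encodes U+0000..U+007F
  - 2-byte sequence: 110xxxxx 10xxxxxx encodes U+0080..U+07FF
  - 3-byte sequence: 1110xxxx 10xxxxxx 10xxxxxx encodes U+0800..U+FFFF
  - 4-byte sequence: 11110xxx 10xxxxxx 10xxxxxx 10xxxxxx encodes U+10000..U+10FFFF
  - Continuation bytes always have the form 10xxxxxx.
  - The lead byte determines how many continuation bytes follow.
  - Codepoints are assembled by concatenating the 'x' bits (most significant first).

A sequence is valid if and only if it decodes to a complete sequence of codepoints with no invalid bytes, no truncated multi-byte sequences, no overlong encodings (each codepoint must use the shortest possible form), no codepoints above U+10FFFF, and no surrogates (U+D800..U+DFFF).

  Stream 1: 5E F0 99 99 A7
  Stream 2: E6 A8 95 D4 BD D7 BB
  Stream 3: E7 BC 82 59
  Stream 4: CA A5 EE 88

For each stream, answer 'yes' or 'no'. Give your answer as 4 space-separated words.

Answer: yes yes yes no

Derivation:
Stream 1: decodes cleanly. VALID
Stream 2: decodes cleanly. VALID
Stream 3: decodes cleanly. VALID
Stream 4: error at byte offset 4. INVALID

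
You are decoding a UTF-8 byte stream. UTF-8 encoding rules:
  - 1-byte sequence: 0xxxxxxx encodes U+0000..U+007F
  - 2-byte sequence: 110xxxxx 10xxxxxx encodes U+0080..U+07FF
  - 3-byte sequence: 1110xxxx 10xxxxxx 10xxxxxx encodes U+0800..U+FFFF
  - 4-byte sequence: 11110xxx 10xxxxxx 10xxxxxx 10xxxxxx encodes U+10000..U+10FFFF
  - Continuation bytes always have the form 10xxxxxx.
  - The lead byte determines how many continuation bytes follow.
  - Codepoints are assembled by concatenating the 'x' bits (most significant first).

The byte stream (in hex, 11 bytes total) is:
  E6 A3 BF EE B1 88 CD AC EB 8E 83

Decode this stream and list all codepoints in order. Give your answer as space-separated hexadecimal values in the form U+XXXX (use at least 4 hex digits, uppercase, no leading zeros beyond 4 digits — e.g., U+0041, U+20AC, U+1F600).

Answer: U+68FF U+EC48 U+036C U+B383

Derivation:
Byte[0]=E6: 3-byte lead, need 2 cont bytes. acc=0x6
Byte[1]=A3: continuation. acc=(acc<<6)|0x23=0x1A3
Byte[2]=BF: continuation. acc=(acc<<6)|0x3F=0x68FF
Completed: cp=U+68FF (starts at byte 0)
Byte[3]=EE: 3-byte lead, need 2 cont bytes. acc=0xE
Byte[4]=B1: continuation. acc=(acc<<6)|0x31=0x3B1
Byte[5]=88: continuation. acc=(acc<<6)|0x08=0xEC48
Completed: cp=U+EC48 (starts at byte 3)
Byte[6]=CD: 2-byte lead, need 1 cont bytes. acc=0xD
Byte[7]=AC: continuation. acc=(acc<<6)|0x2C=0x36C
Completed: cp=U+036C (starts at byte 6)
Byte[8]=EB: 3-byte lead, need 2 cont bytes. acc=0xB
Byte[9]=8E: continuation. acc=(acc<<6)|0x0E=0x2CE
Byte[10]=83: continuation. acc=(acc<<6)|0x03=0xB383
Completed: cp=U+B383 (starts at byte 8)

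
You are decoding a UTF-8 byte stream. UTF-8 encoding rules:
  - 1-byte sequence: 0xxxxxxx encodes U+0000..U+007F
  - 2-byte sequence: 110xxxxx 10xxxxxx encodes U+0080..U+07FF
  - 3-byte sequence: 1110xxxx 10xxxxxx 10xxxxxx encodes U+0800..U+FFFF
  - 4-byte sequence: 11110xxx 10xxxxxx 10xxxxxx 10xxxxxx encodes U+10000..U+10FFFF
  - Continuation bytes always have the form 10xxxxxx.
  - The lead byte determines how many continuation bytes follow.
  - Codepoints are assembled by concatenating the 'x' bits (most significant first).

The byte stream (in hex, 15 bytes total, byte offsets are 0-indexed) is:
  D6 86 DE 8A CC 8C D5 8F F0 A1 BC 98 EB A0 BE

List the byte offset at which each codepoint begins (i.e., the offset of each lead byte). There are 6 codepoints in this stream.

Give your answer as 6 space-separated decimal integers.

Answer: 0 2 4 6 8 12

Derivation:
Byte[0]=D6: 2-byte lead, need 1 cont bytes. acc=0x16
Byte[1]=86: continuation. acc=(acc<<6)|0x06=0x586
Completed: cp=U+0586 (starts at byte 0)
Byte[2]=DE: 2-byte lead, need 1 cont bytes. acc=0x1E
Byte[3]=8A: continuation. acc=(acc<<6)|0x0A=0x78A
Completed: cp=U+078A (starts at byte 2)
Byte[4]=CC: 2-byte lead, need 1 cont bytes. acc=0xC
Byte[5]=8C: continuation. acc=(acc<<6)|0x0C=0x30C
Completed: cp=U+030C (starts at byte 4)
Byte[6]=D5: 2-byte lead, need 1 cont bytes. acc=0x15
Byte[7]=8F: continuation. acc=(acc<<6)|0x0F=0x54F
Completed: cp=U+054F (starts at byte 6)
Byte[8]=F0: 4-byte lead, need 3 cont bytes. acc=0x0
Byte[9]=A1: continuation. acc=(acc<<6)|0x21=0x21
Byte[10]=BC: continuation. acc=(acc<<6)|0x3C=0x87C
Byte[11]=98: continuation. acc=(acc<<6)|0x18=0x21F18
Completed: cp=U+21F18 (starts at byte 8)
Byte[12]=EB: 3-byte lead, need 2 cont bytes. acc=0xB
Byte[13]=A0: continuation. acc=(acc<<6)|0x20=0x2E0
Byte[14]=BE: continuation. acc=(acc<<6)|0x3E=0xB83E
Completed: cp=U+B83E (starts at byte 12)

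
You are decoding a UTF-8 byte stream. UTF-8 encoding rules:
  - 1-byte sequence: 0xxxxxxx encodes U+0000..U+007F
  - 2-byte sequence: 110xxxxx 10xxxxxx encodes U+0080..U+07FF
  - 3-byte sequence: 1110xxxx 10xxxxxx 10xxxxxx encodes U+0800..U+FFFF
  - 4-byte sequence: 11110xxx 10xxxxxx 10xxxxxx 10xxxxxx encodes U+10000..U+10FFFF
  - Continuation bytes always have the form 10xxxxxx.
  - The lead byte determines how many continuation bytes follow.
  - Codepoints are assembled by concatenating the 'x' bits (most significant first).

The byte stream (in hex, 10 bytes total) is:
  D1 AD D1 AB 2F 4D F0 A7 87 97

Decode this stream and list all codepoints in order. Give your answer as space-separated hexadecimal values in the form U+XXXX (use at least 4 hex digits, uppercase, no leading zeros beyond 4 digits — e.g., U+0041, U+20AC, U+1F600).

Answer: U+046D U+046B U+002F U+004D U+271D7

Derivation:
Byte[0]=D1: 2-byte lead, need 1 cont bytes. acc=0x11
Byte[1]=AD: continuation. acc=(acc<<6)|0x2D=0x46D
Completed: cp=U+046D (starts at byte 0)
Byte[2]=D1: 2-byte lead, need 1 cont bytes. acc=0x11
Byte[3]=AB: continuation. acc=(acc<<6)|0x2B=0x46B
Completed: cp=U+046B (starts at byte 2)
Byte[4]=2F: 1-byte ASCII. cp=U+002F
Byte[5]=4D: 1-byte ASCII. cp=U+004D
Byte[6]=F0: 4-byte lead, need 3 cont bytes. acc=0x0
Byte[7]=A7: continuation. acc=(acc<<6)|0x27=0x27
Byte[8]=87: continuation. acc=(acc<<6)|0x07=0x9C7
Byte[9]=97: continuation. acc=(acc<<6)|0x17=0x271D7
Completed: cp=U+271D7 (starts at byte 6)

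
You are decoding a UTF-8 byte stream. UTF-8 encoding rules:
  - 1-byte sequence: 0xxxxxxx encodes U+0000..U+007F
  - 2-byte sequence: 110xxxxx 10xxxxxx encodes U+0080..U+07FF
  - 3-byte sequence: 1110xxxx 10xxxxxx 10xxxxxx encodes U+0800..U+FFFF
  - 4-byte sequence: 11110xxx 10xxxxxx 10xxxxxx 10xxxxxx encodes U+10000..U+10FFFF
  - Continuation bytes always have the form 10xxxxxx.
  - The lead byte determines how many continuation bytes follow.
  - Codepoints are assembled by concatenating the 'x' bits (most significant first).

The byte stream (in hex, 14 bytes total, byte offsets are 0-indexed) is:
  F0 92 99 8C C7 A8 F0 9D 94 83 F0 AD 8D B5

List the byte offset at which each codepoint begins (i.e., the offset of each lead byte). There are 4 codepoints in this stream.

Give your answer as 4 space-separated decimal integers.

Answer: 0 4 6 10

Derivation:
Byte[0]=F0: 4-byte lead, need 3 cont bytes. acc=0x0
Byte[1]=92: continuation. acc=(acc<<6)|0x12=0x12
Byte[2]=99: continuation. acc=(acc<<6)|0x19=0x499
Byte[3]=8C: continuation. acc=(acc<<6)|0x0C=0x1264C
Completed: cp=U+1264C (starts at byte 0)
Byte[4]=C7: 2-byte lead, need 1 cont bytes. acc=0x7
Byte[5]=A8: continuation. acc=(acc<<6)|0x28=0x1E8
Completed: cp=U+01E8 (starts at byte 4)
Byte[6]=F0: 4-byte lead, need 3 cont bytes. acc=0x0
Byte[7]=9D: continuation. acc=(acc<<6)|0x1D=0x1D
Byte[8]=94: continuation. acc=(acc<<6)|0x14=0x754
Byte[9]=83: continuation. acc=(acc<<6)|0x03=0x1D503
Completed: cp=U+1D503 (starts at byte 6)
Byte[10]=F0: 4-byte lead, need 3 cont bytes. acc=0x0
Byte[11]=AD: continuation. acc=(acc<<6)|0x2D=0x2D
Byte[12]=8D: continuation. acc=(acc<<6)|0x0D=0xB4D
Byte[13]=B5: continuation. acc=(acc<<6)|0x35=0x2D375
Completed: cp=U+2D375 (starts at byte 10)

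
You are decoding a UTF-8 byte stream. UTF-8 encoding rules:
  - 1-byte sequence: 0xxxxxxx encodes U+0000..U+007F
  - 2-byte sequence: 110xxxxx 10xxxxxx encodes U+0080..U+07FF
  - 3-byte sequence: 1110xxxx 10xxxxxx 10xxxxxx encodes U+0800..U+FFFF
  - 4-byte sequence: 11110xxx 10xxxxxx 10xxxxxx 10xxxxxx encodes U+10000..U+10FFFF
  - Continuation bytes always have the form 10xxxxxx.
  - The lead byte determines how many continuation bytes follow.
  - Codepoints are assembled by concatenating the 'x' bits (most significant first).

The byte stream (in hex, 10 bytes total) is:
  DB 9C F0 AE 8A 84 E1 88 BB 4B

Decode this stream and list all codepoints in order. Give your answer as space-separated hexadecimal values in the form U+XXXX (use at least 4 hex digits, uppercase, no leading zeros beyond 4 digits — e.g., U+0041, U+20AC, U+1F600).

Byte[0]=DB: 2-byte lead, need 1 cont bytes. acc=0x1B
Byte[1]=9C: continuation. acc=(acc<<6)|0x1C=0x6DC
Completed: cp=U+06DC (starts at byte 0)
Byte[2]=F0: 4-byte lead, need 3 cont bytes. acc=0x0
Byte[3]=AE: continuation. acc=(acc<<6)|0x2E=0x2E
Byte[4]=8A: continuation. acc=(acc<<6)|0x0A=0xB8A
Byte[5]=84: continuation. acc=(acc<<6)|0x04=0x2E284
Completed: cp=U+2E284 (starts at byte 2)
Byte[6]=E1: 3-byte lead, need 2 cont bytes. acc=0x1
Byte[7]=88: continuation. acc=(acc<<6)|0x08=0x48
Byte[8]=BB: continuation. acc=(acc<<6)|0x3B=0x123B
Completed: cp=U+123B (starts at byte 6)
Byte[9]=4B: 1-byte ASCII. cp=U+004B

Answer: U+06DC U+2E284 U+123B U+004B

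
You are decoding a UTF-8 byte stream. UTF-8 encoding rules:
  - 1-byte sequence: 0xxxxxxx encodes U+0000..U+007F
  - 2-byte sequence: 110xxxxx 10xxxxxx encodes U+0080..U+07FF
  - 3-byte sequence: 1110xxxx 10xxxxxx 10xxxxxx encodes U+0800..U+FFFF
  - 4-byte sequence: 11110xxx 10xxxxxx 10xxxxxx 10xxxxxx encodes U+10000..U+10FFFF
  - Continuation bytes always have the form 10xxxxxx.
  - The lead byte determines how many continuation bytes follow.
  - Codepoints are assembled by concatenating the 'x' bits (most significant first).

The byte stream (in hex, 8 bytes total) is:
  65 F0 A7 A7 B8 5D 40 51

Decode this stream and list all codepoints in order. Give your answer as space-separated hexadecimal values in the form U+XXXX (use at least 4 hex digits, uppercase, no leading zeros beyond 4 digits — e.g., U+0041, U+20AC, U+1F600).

Byte[0]=65: 1-byte ASCII. cp=U+0065
Byte[1]=F0: 4-byte lead, need 3 cont bytes. acc=0x0
Byte[2]=A7: continuation. acc=(acc<<6)|0x27=0x27
Byte[3]=A7: continuation. acc=(acc<<6)|0x27=0x9E7
Byte[4]=B8: continuation. acc=(acc<<6)|0x38=0x279F8
Completed: cp=U+279F8 (starts at byte 1)
Byte[5]=5D: 1-byte ASCII. cp=U+005D
Byte[6]=40: 1-byte ASCII. cp=U+0040
Byte[7]=51: 1-byte ASCII. cp=U+0051

Answer: U+0065 U+279F8 U+005D U+0040 U+0051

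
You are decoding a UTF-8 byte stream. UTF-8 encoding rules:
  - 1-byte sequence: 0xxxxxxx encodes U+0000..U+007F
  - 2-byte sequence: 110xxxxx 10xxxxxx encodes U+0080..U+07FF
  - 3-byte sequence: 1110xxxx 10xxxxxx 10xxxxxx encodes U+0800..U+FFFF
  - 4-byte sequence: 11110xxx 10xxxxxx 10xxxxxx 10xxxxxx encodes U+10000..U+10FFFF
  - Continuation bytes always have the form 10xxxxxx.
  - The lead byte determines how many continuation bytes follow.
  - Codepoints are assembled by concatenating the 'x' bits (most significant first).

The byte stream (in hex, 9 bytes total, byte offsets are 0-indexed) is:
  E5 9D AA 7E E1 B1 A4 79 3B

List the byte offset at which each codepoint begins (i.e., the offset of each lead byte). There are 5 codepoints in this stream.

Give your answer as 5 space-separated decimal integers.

Answer: 0 3 4 7 8

Derivation:
Byte[0]=E5: 3-byte lead, need 2 cont bytes. acc=0x5
Byte[1]=9D: continuation. acc=(acc<<6)|0x1D=0x15D
Byte[2]=AA: continuation. acc=(acc<<6)|0x2A=0x576A
Completed: cp=U+576A (starts at byte 0)
Byte[3]=7E: 1-byte ASCII. cp=U+007E
Byte[4]=E1: 3-byte lead, need 2 cont bytes. acc=0x1
Byte[5]=B1: continuation. acc=(acc<<6)|0x31=0x71
Byte[6]=A4: continuation. acc=(acc<<6)|0x24=0x1C64
Completed: cp=U+1C64 (starts at byte 4)
Byte[7]=79: 1-byte ASCII. cp=U+0079
Byte[8]=3B: 1-byte ASCII. cp=U+003B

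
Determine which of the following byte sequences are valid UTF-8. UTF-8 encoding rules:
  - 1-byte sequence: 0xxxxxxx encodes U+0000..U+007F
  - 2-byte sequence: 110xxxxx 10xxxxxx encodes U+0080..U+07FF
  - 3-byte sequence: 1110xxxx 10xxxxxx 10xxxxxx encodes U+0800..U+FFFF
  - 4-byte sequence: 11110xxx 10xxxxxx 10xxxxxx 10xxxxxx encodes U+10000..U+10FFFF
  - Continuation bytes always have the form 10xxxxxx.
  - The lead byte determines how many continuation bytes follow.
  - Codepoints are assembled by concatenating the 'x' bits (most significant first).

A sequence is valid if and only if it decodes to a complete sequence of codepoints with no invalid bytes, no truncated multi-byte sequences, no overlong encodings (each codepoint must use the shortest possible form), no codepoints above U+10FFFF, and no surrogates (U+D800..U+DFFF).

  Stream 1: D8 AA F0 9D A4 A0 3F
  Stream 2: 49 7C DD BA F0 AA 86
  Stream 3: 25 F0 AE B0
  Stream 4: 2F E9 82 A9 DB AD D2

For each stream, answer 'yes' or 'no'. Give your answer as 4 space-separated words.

Stream 1: decodes cleanly. VALID
Stream 2: error at byte offset 7. INVALID
Stream 3: error at byte offset 4. INVALID
Stream 4: error at byte offset 7. INVALID

Answer: yes no no no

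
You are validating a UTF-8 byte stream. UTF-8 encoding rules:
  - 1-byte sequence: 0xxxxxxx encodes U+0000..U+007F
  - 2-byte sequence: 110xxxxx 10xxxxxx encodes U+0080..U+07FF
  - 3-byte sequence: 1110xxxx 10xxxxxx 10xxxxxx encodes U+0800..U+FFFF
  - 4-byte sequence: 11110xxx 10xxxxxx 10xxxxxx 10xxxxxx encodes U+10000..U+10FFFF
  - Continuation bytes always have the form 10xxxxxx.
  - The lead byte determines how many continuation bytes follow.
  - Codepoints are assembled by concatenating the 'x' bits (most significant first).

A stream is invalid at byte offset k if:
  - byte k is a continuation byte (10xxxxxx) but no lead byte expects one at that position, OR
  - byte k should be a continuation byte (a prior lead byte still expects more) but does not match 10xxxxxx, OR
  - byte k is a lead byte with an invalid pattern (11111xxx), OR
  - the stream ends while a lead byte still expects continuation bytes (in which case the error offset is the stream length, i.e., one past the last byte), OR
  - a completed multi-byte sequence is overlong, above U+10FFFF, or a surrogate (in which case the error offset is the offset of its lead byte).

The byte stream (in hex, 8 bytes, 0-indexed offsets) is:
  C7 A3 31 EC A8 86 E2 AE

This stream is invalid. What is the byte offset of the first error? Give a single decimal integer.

Answer: 8

Derivation:
Byte[0]=C7: 2-byte lead, need 1 cont bytes. acc=0x7
Byte[1]=A3: continuation. acc=(acc<<6)|0x23=0x1E3
Completed: cp=U+01E3 (starts at byte 0)
Byte[2]=31: 1-byte ASCII. cp=U+0031
Byte[3]=EC: 3-byte lead, need 2 cont bytes. acc=0xC
Byte[4]=A8: continuation. acc=(acc<<6)|0x28=0x328
Byte[5]=86: continuation. acc=(acc<<6)|0x06=0xCA06
Completed: cp=U+CA06 (starts at byte 3)
Byte[6]=E2: 3-byte lead, need 2 cont bytes. acc=0x2
Byte[7]=AE: continuation. acc=(acc<<6)|0x2E=0xAE
Byte[8]: stream ended, expected continuation. INVALID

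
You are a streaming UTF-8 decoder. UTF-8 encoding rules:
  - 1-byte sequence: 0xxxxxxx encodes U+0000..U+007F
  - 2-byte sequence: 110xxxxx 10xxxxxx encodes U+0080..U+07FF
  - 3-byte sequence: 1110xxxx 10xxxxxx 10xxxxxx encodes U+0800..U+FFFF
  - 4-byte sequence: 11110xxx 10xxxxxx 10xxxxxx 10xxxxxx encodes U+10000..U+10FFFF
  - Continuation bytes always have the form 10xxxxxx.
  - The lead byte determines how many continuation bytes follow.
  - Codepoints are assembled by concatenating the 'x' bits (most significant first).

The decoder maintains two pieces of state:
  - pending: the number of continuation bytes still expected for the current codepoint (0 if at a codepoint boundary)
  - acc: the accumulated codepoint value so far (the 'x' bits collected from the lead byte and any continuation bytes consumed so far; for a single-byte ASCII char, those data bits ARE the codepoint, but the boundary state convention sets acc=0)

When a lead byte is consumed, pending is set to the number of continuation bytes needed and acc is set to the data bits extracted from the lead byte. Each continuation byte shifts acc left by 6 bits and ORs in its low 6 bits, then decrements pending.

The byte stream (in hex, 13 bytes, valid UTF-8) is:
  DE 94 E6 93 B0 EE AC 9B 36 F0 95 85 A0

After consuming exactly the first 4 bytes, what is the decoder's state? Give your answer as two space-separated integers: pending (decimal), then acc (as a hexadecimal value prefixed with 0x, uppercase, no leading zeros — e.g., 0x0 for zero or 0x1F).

Answer: 1 0x193

Derivation:
Byte[0]=DE: 2-byte lead. pending=1, acc=0x1E
Byte[1]=94: continuation. acc=(acc<<6)|0x14=0x794, pending=0
Byte[2]=E6: 3-byte lead. pending=2, acc=0x6
Byte[3]=93: continuation. acc=(acc<<6)|0x13=0x193, pending=1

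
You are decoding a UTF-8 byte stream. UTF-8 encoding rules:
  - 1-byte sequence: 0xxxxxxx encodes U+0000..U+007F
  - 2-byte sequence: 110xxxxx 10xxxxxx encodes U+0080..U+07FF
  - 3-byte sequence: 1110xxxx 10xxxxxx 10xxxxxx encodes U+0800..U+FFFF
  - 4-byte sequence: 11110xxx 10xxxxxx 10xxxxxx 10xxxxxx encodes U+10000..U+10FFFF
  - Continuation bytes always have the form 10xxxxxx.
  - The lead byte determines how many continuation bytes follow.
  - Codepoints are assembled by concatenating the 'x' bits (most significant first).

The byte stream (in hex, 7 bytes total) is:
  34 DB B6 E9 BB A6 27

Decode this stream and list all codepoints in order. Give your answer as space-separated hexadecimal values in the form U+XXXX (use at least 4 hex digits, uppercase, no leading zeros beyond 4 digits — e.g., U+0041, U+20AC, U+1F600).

Byte[0]=34: 1-byte ASCII. cp=U+0034
Byte[1]=DB: 2-byte lead, need 1 cont bytes. acc=0x1B
Byte[2]=B6: continuation. acc=(acc<<6)|0x36=0x6F6
Completed: cp=U+06F6 (starts at byte 1)
Byte[3]=E9: 3-byte lead, need 2 cont bytes. acc=0x9
Byte[4]=BB: continuation. acc=(acc<<6)|0x3B=0x27B
Byte[5]=A6: continuation. acc=(acc<<6)|0x26=0x9EE6
Completed: cp=U+9EE6 (starts at byte 3)
Byte[6]=27: 1-byte ASCII. cp=U+0027

Answer: U+0034 U+06F6 U+9EE6 U+0027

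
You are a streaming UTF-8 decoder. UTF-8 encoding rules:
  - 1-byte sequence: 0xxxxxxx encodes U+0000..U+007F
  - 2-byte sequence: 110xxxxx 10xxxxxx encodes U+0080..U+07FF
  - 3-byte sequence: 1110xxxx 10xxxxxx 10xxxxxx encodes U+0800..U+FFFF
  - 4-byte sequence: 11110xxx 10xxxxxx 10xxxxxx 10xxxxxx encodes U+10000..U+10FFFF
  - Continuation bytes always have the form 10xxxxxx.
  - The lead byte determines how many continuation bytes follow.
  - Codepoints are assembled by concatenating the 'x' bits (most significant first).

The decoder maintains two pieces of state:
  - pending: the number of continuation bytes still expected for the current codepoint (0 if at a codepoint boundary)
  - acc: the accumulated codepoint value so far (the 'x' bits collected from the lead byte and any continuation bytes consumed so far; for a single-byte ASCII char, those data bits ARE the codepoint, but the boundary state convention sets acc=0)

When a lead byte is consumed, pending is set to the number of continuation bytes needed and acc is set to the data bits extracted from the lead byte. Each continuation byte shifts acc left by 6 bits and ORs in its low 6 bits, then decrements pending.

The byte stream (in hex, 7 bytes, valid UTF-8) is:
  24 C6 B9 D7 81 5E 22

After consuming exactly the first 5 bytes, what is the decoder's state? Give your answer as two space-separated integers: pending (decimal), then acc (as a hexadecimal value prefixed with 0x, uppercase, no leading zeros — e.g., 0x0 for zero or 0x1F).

Byte[0]=24: 1-byte. pending=0, acc=0x0
Byte[1]=C6: 2-byte lead. pending=1, acc=0x6
Byte[2]=B9: continuation. acc=(acc<<6)|0x39=0x1B9, pending=0
Byte[3]=D7: 2-byte lead. pending=1, acc=0x17
Byte[4]=81: continuation. acc=(acc<<6)|0x01=0x5C1, pending=0

Answer: 0 0x5C1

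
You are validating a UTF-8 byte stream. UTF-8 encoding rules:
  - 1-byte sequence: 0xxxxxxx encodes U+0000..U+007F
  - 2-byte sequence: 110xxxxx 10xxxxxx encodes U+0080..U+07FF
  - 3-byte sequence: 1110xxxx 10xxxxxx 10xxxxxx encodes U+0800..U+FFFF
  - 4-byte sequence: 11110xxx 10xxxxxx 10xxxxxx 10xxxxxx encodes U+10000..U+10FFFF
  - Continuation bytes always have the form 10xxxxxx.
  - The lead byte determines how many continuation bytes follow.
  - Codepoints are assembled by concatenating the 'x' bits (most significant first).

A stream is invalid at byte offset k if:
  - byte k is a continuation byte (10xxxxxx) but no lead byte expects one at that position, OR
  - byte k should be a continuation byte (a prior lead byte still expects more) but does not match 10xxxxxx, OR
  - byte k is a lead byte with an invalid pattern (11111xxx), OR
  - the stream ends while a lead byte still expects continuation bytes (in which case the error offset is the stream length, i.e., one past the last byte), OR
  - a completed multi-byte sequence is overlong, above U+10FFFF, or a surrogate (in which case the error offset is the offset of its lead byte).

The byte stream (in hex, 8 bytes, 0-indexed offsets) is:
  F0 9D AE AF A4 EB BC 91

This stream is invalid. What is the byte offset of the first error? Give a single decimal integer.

Byte[0]=F0: 4-byte lead, need 3 cont bytes. acc=0x0
Byte[1]=9D: continuation. acc=(acc<<6)|0x1D=0x1D
Byte[2]=AE: continuation. acc=(acc<<6)|0x2E=0x76E
Byte[3]=AF: continuation. acc=(acc<<6)|0x2F=0x1DBAF
Completed: cp=U+1DBAF (starts at byte 0)
Byte[4]=A4: INVALID lead byte (not 0xxx/110x/1110/11110)

Answer: 4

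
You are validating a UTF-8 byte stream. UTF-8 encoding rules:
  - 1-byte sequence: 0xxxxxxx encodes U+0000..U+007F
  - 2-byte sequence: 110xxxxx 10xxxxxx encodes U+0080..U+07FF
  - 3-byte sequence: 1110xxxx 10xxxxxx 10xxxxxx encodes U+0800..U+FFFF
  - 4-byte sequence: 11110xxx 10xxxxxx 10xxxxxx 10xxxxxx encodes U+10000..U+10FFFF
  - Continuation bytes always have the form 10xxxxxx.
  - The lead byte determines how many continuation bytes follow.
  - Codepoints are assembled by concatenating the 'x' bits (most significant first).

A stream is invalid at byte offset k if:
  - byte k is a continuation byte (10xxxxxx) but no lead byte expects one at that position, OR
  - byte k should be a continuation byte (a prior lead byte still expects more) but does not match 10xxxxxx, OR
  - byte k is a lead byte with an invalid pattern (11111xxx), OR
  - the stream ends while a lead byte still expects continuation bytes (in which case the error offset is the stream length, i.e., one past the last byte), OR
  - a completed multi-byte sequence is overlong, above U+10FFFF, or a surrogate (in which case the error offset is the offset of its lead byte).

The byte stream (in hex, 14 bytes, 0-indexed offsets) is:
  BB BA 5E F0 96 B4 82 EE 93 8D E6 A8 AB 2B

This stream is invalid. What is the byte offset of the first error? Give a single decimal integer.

Answer: 0

Derivation:
Byte[0]=BB: INVALID lead byte (not 0xxx/110x/1110/11110)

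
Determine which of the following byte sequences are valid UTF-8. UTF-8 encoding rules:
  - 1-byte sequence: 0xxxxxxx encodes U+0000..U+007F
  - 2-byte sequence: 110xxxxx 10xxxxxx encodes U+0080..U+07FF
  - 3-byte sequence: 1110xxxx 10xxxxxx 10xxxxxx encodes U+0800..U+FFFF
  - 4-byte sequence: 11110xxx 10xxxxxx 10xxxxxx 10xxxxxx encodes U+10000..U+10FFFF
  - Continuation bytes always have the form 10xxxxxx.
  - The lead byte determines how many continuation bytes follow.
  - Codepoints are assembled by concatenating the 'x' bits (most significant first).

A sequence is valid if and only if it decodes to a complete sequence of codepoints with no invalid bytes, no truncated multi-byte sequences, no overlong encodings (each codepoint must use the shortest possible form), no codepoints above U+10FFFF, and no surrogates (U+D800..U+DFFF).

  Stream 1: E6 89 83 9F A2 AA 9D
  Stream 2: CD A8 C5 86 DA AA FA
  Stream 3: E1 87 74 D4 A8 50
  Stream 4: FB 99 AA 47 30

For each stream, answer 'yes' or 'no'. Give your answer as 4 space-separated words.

Stream 1: error at byte offset 3. INVALID
Stream 2: error at byte offset 6. INVALID
Stream 3: error at byte offset 2. INVALID
Stream 4: error at byte offset 0. INVALID

Answer: no no no no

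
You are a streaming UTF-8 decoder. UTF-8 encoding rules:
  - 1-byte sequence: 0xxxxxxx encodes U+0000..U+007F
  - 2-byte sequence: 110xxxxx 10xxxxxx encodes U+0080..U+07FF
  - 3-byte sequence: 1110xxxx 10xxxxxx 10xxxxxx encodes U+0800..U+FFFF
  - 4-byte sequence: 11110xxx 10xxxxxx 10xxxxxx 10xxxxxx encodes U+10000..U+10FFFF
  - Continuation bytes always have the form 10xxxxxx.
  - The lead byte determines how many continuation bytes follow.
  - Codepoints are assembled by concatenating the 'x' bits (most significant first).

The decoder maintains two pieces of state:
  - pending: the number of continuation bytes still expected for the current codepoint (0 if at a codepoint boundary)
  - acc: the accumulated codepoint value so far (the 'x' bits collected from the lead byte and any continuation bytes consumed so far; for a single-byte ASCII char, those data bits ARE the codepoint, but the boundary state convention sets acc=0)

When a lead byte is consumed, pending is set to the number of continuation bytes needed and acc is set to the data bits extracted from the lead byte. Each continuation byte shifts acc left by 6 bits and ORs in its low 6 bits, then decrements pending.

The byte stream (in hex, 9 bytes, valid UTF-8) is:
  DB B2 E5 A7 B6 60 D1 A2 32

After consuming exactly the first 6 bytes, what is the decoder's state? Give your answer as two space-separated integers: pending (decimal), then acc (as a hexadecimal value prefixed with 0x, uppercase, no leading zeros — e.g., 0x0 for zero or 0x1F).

Answer: 0 0x0

Derivation:
Byte[0]=DB: 2-byte lead. pending=1, acc=0x1B
Byte[1]=B2: continuation. acc=(acc<<6)|0x32=0x6F2, pending=0
Byte[2]=E5: 3-byte lead. pending=2, acc=0x5
Byte[3]=A7: continuation. acc=(acc<<6)|0x27=0x167, pending=1
Byte[4]=B6: continuation. acc=(acc<<6)|0x36=0x59F6, pending=0
Byte[5]=60: 1-byte. pending=0, acc=0x0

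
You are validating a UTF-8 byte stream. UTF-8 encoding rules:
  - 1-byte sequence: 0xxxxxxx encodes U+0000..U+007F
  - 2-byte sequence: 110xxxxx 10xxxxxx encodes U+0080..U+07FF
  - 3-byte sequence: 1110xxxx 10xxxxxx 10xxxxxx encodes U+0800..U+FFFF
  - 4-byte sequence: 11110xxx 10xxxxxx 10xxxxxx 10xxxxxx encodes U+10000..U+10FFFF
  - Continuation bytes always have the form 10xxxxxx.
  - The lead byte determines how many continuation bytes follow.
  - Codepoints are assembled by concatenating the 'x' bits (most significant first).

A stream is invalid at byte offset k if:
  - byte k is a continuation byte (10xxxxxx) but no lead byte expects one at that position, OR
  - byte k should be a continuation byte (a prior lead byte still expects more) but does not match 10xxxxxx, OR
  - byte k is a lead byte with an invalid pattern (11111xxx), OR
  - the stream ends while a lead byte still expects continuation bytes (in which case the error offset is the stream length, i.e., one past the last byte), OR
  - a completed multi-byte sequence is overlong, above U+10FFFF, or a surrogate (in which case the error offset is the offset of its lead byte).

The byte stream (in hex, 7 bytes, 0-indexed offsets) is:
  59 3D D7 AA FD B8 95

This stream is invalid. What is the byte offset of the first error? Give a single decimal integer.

Byte[0]=59: 1-byte ASCII. cp=U+0059
Byte[1]=3D: 1-byte ASCII. cp=U+003D
Byte[2]=D7: 2-byte lead, need 1 cont bytes. acc=0x17
Byte[3]=AA: continuation. acc=(acc<<6)|0x2A=0x5EA
Completed: cp=U+05EA (starts at byte 2)
Byte[4]=FD: INVALID lead byte (not 0xxx/110x/1110/11110)

Answer: 4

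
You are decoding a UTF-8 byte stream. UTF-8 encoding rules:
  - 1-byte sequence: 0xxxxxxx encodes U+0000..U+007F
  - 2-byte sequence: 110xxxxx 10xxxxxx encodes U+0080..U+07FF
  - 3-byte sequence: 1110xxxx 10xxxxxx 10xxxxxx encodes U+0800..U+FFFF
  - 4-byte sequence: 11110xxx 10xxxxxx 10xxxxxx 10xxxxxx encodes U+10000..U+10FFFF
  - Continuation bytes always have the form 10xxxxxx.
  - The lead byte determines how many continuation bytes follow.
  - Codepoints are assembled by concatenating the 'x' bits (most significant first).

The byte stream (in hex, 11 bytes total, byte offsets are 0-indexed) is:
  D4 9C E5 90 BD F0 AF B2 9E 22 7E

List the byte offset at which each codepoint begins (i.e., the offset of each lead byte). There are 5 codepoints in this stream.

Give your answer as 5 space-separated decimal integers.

Answer: 0 2 5 9 10

Derivation:
Byte[0]=D4: 2-byte lead, need 1 cont bytes. acc=0x14
Byte[1]=9C: continuation. acc=(acc<<6)|0x1C=0x51C
Completed: cp=U+051C (starts at byte 0)
Byte[2]=E5: 3-byte lead, need 2 cont bytes. acc=0x5
Byte[3]=90: continuation. acc=(acc<<6)|0x10=0x150
Byte[4]=BD: continuation. acc=(acc<<6)|0x3D=0x543D
Completed: cp=U+543D (starts at byte 2)
Byte[5]=F0: 4-byte lead, need 3 cont bytes. acc=0x0
Byte[6]=AF: continuation. acc=(acc<<6)|0x2F=0x2F
Byte[7]=B2: continuation. acc=(acc<<6)|0x32=0xBF2
Byte[8]=9E: continuation. acc=(acc<<6)|0x1E=0x2FC9E
Completed: cp=U+2FC9E (starts at byte 5)
Byte[9]=22: 1-byte ASCII. cp=U+0022
Byte[10]=7E: 1-byte ASCII. cp=U+007E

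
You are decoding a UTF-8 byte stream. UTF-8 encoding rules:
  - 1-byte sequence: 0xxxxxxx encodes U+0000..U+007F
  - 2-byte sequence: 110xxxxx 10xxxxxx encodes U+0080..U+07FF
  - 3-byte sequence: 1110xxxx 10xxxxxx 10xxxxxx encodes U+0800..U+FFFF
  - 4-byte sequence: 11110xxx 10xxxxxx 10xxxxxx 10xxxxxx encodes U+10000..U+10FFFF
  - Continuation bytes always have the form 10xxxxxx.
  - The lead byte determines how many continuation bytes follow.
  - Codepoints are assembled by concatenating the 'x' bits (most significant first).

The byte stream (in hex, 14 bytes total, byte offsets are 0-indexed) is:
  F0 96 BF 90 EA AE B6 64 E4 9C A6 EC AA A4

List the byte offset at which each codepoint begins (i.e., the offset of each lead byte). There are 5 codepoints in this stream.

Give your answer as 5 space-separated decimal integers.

Answer: 0 4 7 8 11

Derivation:
Byte[0]=F0: 4-byte lead, need 3 cont bytes. acc=0x0
Byte[1]=96: continuation. acc=(acc<<6)|0x16=0x16
Byte[2]=BF: continuation. acc=(acc<<6)|0x3F=0x5BF
Byte[3]=90: continuation. acc=(acc<<6)|0x10=0x16FD0
Completed: cp=U+16FD0 (starts at byte 0)
Byte[4]=EA: 3-byte lead, need 2 cont bytes. acc=0xA
Byte[5]=AE: continuation. acc=(acc<<6)|0x2E=0x2AE
Byte[6]=B6: continuation. acc=(acc<<6)|0x36=0xABB6
Completed: cp=U+ABB6 (starts at byte 4)
Byte[7]=64: 1-byte ASCII. cp=U+0064
Byte[8]=E4: 3-byte lead, need 2 cont bytes. acc=0x4
Byte[9]=9C: continuation. acc=(acc<<6)|0x1C=0x11C
Byte[10]=A6: continuation. acc=(acc<<6)|0x26=0x4726
Completed: cp=U+4726 (starts at byte 8)
Byte[11]=EC: 3-byte lead, need 2 cont bytes. acc=0xC
Byte[12]=AA: continuation. acc=(acc<<6)|0x2A=0x32A
Byte[13]=A4: continuation. acc=(acc<<6)|0x24=0xCAA4
Completed: cp=U+CAA4 (starts at byte 11)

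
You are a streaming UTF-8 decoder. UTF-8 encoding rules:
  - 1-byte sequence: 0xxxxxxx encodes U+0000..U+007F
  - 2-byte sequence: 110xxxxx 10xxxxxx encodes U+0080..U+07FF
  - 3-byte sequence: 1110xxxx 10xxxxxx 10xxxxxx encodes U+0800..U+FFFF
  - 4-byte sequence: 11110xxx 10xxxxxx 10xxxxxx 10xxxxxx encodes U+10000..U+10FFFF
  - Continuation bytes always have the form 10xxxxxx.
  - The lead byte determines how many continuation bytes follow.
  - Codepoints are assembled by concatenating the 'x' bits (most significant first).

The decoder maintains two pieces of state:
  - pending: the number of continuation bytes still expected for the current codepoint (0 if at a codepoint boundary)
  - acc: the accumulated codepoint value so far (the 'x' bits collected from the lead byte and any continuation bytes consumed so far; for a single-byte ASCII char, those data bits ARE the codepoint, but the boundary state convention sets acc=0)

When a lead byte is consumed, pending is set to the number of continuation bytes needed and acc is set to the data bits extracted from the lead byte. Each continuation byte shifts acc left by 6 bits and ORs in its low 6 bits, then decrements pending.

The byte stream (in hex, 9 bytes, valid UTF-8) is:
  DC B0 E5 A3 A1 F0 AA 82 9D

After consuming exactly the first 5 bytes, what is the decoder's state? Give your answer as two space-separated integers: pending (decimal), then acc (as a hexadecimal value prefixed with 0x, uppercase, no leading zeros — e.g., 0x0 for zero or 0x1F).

Byte[0]=DC: 2-byte lead. pending=1, acc=0x1C
Byte[1]=B0: continuation. acc=(acc<<6)|0x30=0x730, pending=0
Byte[2]=E5: 3-byte lead. pending=2, acc=0x5
Byte[3]=A3: continuation. acc=(acc<<6)|0x23=0x163, pending=1
Byte[4]=A1: continuation. acc=(acc<<6)|0x21=0x58E1, pending=0

Answer: 0 0x58E1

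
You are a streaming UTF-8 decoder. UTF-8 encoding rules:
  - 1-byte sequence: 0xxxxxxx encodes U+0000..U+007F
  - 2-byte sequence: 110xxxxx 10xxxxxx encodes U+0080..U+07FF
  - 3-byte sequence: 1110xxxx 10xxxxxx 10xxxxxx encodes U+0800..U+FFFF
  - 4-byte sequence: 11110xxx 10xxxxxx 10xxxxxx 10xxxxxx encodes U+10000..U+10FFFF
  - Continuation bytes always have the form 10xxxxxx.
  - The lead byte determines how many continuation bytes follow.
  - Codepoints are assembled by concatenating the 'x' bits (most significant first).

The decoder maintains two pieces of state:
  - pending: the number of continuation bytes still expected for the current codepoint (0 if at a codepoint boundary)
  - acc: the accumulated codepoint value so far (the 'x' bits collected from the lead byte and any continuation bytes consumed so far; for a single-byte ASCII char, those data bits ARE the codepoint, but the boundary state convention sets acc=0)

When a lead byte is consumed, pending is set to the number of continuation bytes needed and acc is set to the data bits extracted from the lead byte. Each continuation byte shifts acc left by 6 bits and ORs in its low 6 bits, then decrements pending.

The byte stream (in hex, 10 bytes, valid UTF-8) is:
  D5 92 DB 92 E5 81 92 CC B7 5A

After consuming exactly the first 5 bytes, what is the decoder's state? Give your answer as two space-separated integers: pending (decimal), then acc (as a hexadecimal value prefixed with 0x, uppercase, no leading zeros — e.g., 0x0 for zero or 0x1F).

Byte[0]=D5: 2-byte lead. pending=1, acc=0x15
Byte[1]=92: continuation. acc=(acc<<6)|0x12=0x552, pending=0
Byte[2]=DB: 2-byte lead. pending=1, acc=0x1B
Byte[3]=92: continuation. acc=(acc<<6)|0x12=0x6D2, pending=0
Byte[4]=E5: 3-byte lead. pending=2, acc=0x5

Answer: 2 0x5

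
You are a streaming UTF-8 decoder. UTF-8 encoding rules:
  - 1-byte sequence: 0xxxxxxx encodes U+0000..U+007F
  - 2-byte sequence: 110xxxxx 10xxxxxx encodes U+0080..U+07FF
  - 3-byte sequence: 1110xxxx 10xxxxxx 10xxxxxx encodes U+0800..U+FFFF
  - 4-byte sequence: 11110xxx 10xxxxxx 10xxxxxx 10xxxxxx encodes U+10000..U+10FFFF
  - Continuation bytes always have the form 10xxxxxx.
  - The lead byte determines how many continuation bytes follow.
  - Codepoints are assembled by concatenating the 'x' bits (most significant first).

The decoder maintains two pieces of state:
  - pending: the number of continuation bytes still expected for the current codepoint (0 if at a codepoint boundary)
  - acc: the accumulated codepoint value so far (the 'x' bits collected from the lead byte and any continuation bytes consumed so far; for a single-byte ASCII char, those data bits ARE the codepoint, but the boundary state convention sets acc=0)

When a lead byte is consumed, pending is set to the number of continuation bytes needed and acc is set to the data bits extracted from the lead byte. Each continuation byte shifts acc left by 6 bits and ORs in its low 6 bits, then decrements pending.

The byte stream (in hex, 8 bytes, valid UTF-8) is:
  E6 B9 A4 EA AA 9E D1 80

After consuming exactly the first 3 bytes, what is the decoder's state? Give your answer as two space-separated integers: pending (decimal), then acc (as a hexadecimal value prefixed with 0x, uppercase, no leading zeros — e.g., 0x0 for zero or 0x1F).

Byte[0]=E6: 3-byte lead. pending=2, acc=0x6
Byte[1]=B9: continuation. acc=(acc<<6)|0x39=0x1B9, pending=1
Byte[2]=A4: continuation. acc=(acc<<6)|0x24=0x6E64, pending=0

Answer: 0 0x6E64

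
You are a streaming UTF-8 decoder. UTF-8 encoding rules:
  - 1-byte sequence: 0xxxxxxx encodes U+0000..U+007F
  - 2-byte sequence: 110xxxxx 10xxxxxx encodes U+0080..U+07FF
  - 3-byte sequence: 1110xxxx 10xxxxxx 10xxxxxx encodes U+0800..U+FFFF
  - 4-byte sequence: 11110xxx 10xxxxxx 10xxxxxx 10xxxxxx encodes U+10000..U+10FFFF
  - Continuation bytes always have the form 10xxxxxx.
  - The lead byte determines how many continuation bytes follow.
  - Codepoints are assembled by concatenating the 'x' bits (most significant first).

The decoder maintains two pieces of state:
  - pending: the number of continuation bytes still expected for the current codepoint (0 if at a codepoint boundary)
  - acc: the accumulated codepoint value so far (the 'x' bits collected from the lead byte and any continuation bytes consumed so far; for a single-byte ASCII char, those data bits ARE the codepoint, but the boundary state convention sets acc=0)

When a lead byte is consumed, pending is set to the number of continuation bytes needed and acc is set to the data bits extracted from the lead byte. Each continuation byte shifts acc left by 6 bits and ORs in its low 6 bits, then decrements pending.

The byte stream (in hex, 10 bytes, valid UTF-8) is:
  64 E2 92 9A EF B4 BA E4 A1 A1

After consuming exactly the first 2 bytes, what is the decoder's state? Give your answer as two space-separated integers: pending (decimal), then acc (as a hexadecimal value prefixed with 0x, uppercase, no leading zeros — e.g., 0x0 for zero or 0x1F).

Answer: 2 0x2

Derivation:
Byte[0]=64: 1-byte. pending=0, acc=0x0
Byte[1]=E2: 3-byte lead. pending=2, acc=0x2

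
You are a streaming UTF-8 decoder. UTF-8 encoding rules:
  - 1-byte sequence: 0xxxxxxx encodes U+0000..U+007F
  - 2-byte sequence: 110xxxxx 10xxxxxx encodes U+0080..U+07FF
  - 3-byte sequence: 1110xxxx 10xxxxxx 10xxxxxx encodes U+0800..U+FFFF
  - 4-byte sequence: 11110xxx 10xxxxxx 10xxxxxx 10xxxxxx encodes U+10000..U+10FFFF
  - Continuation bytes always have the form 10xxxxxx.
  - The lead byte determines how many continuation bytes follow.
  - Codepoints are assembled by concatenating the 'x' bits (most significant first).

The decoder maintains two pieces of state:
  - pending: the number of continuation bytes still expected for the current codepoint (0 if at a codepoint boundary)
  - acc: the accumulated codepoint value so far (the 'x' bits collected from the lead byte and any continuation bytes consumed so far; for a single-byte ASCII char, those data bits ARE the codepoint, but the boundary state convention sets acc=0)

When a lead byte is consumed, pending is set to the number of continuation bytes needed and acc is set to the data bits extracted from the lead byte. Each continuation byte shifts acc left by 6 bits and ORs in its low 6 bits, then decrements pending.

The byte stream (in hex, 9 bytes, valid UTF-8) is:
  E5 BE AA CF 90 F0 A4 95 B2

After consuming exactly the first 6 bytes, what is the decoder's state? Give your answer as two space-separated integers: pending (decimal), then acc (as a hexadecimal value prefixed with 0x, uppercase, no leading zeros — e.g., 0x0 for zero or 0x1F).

Answer: 3 0x0

Derivation:
Byte[0]=E5: 3-byte lead. pending=2, acc=0x5
Byte[1]=BE: continuation. acc=(acc<<6)|0x3E=0x17E, pending=1
Byte[2]=AA: continuation. acc=(acc<<6)|0x2A=0x5FAA, pending=0
Byte[3]=CF: 2-byte lead. pending=1, acc=0xF
Byte[4]=90: continuation. acc=(acc<<6)|0x10=0x3D0, pending=0
Byte[5]=F0: 4-byte lead. pending=3, acc=0x0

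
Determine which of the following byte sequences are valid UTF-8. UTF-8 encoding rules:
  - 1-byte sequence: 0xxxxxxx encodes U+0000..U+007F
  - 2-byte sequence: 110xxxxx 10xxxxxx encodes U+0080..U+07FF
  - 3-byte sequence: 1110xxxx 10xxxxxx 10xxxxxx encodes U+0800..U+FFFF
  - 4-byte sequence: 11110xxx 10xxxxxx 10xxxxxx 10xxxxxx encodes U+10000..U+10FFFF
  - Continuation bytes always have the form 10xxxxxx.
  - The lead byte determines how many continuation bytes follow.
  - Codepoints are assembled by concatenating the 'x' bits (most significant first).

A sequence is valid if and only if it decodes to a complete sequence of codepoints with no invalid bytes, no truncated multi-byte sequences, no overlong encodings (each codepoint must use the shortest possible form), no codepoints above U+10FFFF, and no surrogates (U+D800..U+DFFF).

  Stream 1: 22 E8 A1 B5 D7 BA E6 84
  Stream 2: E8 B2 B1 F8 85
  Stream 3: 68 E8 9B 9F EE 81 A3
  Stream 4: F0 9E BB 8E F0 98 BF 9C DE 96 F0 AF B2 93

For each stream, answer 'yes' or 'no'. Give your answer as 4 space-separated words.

Answer: no no yes yes

Derivation:
Stream 1: error at byte offset 8. INVALID
Stream 2: error at byte offset 3. INVALID
Stream 3: decodes cleanly. VALID
Stream 4: decodes cleanly. VALID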